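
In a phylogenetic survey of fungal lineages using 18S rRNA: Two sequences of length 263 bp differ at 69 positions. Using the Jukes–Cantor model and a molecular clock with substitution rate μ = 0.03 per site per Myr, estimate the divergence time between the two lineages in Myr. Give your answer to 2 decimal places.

p = 69/263 ≈ 0.262357.
d = −(3/4) ln(1 − 4p/3) = −0.75 ln(1 − 0.349809) = −0.75 ln(0.650191)
  = −0.75 × (-0.430489) = 0.322867 substitutions/site.
Under a molecular clock d = 2μt, so t = d/(2μ) = 0.322867 / (2 × 0.03) = 5.38 Myr.

5.38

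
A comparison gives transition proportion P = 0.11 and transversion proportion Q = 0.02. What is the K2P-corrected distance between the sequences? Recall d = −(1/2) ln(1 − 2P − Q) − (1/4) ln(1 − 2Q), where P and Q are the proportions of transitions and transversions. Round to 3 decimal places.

Under the Kimura two-parameter model, d = −½ ln(1 − 2P − Q) − ¼ ln(1 − 2Q).
1 − 2P − Q = 0.76, giving −½ ln(0.76) = 0.137218.
1 − 2Q = 0.96, giving −¼ ln(0.96) = 0.010205.
d = 0.137218 + 0.010205 = 0.147423.

0.147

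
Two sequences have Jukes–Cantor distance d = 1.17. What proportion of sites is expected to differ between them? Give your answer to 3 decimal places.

0.592

p = (3/4)(1 − e^(−4d/3)) = 0.75 × (1 − e^(-1.56)) = 0.75 × (1 − 0.210136) = 0.592398.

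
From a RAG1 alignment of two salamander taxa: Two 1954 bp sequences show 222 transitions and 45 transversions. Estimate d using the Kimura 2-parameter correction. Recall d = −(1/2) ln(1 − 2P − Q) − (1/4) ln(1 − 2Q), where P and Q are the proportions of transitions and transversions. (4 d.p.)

P = 222/1954 ≈ 0.113613 and Q = 45/1954 ≈ 0.02303.
Under the Kimura two-parameter model, d = −½ ln(1 − 2P − Q) − ¼ ln(1 − 2Q).
1 − 2P − Q = 0.749744, giving −½ ln(0.749744) = 0.144012.
1 − 2Q = 0.95394, giving −¼ ln(0.95394) = 0.011789.
d = 0.144012 + 0.011789 = 0.155801.

0.1558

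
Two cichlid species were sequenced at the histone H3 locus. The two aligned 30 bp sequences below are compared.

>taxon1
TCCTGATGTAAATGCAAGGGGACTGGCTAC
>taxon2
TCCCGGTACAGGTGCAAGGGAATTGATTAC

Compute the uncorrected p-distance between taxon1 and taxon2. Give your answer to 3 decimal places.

The sequences differ at 10 of 30 positions (sites 4, 6, 8, 9, 11, 12, 21, 23, 26, 27).
p = 10/30 = 0.333333… ≈ 0.333 (to 3 d.p.).

0.333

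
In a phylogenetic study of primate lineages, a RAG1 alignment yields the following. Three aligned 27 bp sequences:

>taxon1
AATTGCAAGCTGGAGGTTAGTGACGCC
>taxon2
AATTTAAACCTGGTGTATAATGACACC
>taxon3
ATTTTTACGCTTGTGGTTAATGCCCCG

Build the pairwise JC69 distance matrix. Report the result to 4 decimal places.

d(taxon1,taxon2) = 0.3770, d(taxon1,taxon3) = 0.5107, d(taxon2,taxon3) = 0.5107

taxon1–taxon2: 8/27 sites differ → p ≈ 0.296296, d = −0.75 ln(1 − 0.395061) = 0.376971 ≈ 0.3770.
taxon1–taxon3: 10/27 sites differ → p ≈ 0.37037, d = −0.75 ln(1 − 0.493827) = 0.510658 ≈ 0.5107.
taxon2–taxon3: 10/27 sites differ → p ≈ 0.37037, d = −0.75 ln(1 − 0.493827) = 0.510658 ≈ 0.5107.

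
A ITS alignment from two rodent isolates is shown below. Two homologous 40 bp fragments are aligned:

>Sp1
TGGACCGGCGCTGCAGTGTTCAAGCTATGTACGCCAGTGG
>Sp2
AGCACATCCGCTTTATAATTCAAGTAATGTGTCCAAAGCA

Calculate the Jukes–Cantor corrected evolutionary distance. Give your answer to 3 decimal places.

The sequences differ at 20 of 40 sites, so p = 20/40 = 0.5.
d = −(3/4) ln(1 − 4p/3) = −0.75 ln(1 − 0.666667) = −0.75 ln(0.333333)
  = −0.75 × (-1.098613) = 0.823960 substitutions/site.

0.824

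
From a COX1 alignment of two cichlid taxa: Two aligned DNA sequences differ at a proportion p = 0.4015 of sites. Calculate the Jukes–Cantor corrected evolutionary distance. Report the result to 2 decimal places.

0.57

d = −(3/4) ln(1 − 4p/3) = −0.75 ln(1 − 0.535333) = −0.75 ln(0.464667)
  = −0.75 × (-0.766434) = 0.574826 substitutions/site.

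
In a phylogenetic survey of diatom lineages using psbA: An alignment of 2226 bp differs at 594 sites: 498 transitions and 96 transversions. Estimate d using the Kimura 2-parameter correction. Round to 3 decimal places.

0.360

P = 498/2226 ≈ 0.22372 and Q = 96/2226 ≈ 0.043127.
Under the Kimura two-parameter model, d = −½ ln(1 − 2P − Q) − ¼ ln(1 − 2Q).
1 − 2P − Q = 0.509433, giving −½ ln(0.509433) = 0.337228.
1 − 2Q = 0.913746, giving −¼ ln(0.913746) = 0.022551.
d = 0.337228 + 0.022551 = 0.359779.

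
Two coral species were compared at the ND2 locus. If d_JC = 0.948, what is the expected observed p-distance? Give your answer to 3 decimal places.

p = (3/4)(1 − e^(−4d/3)) = 0.75 × (1 − e^(-1.264)) = 0.75 × (1 − 0.282522) = 0.538109.

0.538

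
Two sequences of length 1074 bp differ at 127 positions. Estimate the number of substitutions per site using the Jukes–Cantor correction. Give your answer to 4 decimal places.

0.1287

p = 127/1074 ≈ 0.11825.
d = −(3/4) ln(1 − 4p/3) = −0.75 ln(1 − 0.157667) = −0.75 ln(0.842333)
  = −0.75 × (-0.171580) = 0.128685 substitutions/site.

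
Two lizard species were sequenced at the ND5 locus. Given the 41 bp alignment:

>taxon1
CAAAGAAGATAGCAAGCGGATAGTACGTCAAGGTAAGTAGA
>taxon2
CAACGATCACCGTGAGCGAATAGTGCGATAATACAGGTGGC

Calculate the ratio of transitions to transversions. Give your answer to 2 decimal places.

Transitions are A↔G and C↔T; transversions are all other mismatches.
Transitions: 10. Transversions: 7.
R = 10/7 = 1.428571… ≈ 1.43 (to 2 d.p.).

1.43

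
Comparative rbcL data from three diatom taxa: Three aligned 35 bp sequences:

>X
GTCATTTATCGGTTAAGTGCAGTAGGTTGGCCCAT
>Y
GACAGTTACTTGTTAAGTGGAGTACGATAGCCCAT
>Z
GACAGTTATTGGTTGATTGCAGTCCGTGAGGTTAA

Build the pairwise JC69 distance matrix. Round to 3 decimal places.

X–Y: 9/35 sites differ → p ≈ 0.257143, d = −0.75 ln(1 − 0.342857) = 0.314890 ≈ 0.315.
X–Z: 13/35 sites differ → p ≈ 0.371429, d = −0.75 ln(1 − 0.495239) = 0.512753 ≈ 0.513.
Y–Z: 12/35 sites differ → p ≈ 0.342857, d = −0.75 ln(1 − 0.457143) = 0.458182 ≈ 0.458.

d(X,Y) = 0.315, d(X,Z) = 0.513, d(Y,Z) = 0.458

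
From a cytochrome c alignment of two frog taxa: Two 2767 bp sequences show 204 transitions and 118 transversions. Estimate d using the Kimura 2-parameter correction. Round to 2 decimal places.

P = 204/2767 ≈ 0.073726 and Q = 118/2767 ≈ 0.042645.
Under the Kimura two-parameter model, d = −½ ln(1 − 2P − Q) − ¼ ln(1 − 2Q).
1 − 2P − Q = 0.809903, giving −½ ln(0.809903) = 0.105420.
1 − 2Q = 0.91471, giving −¼ ln(0.91471) = 0.022287.
d = 0.105420 + 0.022287 = 0.127707.

0.13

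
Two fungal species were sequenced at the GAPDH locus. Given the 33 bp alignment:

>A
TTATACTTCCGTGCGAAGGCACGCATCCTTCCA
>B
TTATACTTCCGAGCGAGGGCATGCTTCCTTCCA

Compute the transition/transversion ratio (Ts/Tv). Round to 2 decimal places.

Transitions are A↔G and C↔T; transversions are all other mismatches.
Transitions: 2. Transversions: 2.
R = 2/2 = 1.00.

1.00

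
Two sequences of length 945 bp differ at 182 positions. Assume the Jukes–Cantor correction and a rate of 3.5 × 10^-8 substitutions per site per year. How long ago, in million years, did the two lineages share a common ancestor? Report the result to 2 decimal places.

3.18

p = 182/945 ≈ 0.192593.
d = −(3/4) ln(1 − 4p/3) = −0.75 ln(1 − 0.256791) = −0.75 ln(0.743209)
  = −0.75 × (-0.296778) = 0.222584 substitutions/site.
Under a molecular clock d = 2μt, so t = d/(2μ) = 0.222584 / (2 × 3.5 × 10^-8) = 3.18 million years.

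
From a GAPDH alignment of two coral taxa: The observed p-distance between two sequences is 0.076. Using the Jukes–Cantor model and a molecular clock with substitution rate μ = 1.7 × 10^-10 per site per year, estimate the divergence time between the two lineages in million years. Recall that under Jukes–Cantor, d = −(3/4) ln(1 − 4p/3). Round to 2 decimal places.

d = −(3/4) ln(1 − 4p/3) = −0.75 ln(1 − 0.101333) = −0.75 ln(0.898667)
  = −0.75 × (-0.106843) = 0.080132 substitutions/site.
Under a molecular clock d = 2μt, so t = d/(2μ) = 0.080132 / (2 × 1.7 × 10^-10) = 235.68 million years.

235.68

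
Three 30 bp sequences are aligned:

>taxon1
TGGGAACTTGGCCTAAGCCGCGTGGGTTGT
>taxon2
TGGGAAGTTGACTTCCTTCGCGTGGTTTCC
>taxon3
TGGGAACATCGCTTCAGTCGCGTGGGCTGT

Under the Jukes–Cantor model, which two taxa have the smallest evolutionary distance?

taxon1–taxon2: 10/30 differ, p = 0.333, d = 0.441.
taxon1–taxon3: 6/30 differ, p = 0.200, d = 0.233.
taxon2–taxon3: 10/30 differ, p = 0.333, d = 0.441.
The smallest distance is between taxon1 and taxon3.

taxon1 and taxon3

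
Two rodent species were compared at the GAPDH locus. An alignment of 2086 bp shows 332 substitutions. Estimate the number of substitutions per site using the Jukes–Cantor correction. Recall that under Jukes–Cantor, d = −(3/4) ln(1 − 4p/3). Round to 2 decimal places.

0.18

p = 332/2086 ≈ 0.159156.
d = −(3/4) ln(1 − 4p/3) = −0.75 ln(1 − 0.212208) = −0.75 ln(0.787792)
  = −0.75 × (-0.238521) = 0.178891 substitutions/site.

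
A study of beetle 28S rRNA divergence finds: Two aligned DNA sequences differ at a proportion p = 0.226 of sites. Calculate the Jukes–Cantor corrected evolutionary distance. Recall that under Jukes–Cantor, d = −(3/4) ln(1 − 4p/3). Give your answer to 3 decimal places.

0.269

d = −(3/4) ln(1 − 4p/3) = −0.75 ln(1 − 0.301333) = −0.75 ln(0.698667)
  = −0.75 × (-0.358581) = 0.268936 substitutions/site.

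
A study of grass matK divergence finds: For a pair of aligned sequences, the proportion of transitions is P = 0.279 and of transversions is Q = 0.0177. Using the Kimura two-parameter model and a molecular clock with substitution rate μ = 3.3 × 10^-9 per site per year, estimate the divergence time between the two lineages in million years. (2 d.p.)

66.31

Under the Kimura two-parameter model, d = −½ ln(1 − 2P − Q) − ¼ ln(1 − 2Q).
1 − 2P − Q = 0.4243, giving −½ ln(0.4243) = 0.428657.
1 − 2Q = 0.9646, giving −¼ ln(0.9646) = 0.009010.
d = 0.428657 + 0.009010 = 0.437667.
Under a molecular clock d = 2μt, so t = d/(2μ) = 0.437667 / (2 × 3.3 × 10^-9) = 66.31 million years.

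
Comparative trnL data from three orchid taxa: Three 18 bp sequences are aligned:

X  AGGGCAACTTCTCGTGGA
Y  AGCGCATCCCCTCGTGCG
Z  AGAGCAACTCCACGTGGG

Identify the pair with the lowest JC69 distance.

X and Z

X–Y: 6/18 differ, p = 0.333, d = 0.441.
X–Z: 4/18 differ, p = 0.222, d = 0.264.
Y–Z: 5/18 differ, p = 0.278, d = 0.347.
The smallest distance is between X and Z.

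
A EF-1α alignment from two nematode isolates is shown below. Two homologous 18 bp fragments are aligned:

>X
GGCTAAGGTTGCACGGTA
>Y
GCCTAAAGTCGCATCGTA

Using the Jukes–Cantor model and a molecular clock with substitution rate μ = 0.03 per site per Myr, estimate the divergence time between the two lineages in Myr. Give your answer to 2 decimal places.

The sequences differ at 5 of 18 sites (2, 7, 10, 14, 15), so p = 5/18 ≈ 0.277778.
d = −(3/4) ln(1 − 4p/3) = −0.75 ln(1 − 0.370371) = −0.75 ln(0.629629)
  = −0.75 × (-0.462625) = 0.346969 substitutions/site.
Under a molecular clock d = 2μt, so t = d/(2μ) = 0.346969 / (2 × 0.03) = 5.78 Myr.

5.78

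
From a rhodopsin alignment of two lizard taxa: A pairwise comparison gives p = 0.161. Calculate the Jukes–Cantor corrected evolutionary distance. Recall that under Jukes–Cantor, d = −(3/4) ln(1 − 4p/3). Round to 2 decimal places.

d = −(3/4) ln(1 − 4p/3) = −0.75 ln(1 − 0.214667) = −0.75 ln(0.785333)
  = −0.75 × (-0.241647) = 0.181235 substitutions/site.

0.18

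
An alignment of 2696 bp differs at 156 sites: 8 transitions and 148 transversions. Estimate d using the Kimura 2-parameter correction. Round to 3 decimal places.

0.060

P = 8/2696 ≈ 0.002967 and Q = 148/2696 ≈ 0.054896.
Under the Kimura two-parameter model, d = −½ ln(1 − 2P − Q) − ¼ ln(1 − 2Q).
1 − 2P − Q = 0.93917, giving −½ ln(0.93917) = 0.031379.
1 − 2Q = 0.890208, giving −¼ ln(0.890208) = 0.029075.
d = 0.031379 + 0.029075 = 0.060454.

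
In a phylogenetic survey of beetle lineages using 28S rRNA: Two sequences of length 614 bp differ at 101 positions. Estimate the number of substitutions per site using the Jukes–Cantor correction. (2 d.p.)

0.19

p = 101/614 ≈ 0.164495.
d = −(3/4) ln(1 − 4p/3) = −0.75 ln(1 − 0.219327) = −0.75 ln(0.780673)
  = −0.75 × (-0.247599) = 0.185699 substitutions/site.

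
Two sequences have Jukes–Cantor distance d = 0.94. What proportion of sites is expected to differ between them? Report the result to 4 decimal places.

p = (3/4)(1 − e^(−4d/3)) = 0.75 × (1 − e^(-1.253333)) = 0.75 × (1 − 0.285551) = 0.535837.

0.5358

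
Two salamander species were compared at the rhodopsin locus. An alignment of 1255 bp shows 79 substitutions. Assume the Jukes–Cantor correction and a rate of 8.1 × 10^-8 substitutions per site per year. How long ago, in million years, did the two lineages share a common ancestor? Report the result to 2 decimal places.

0.41

p = 79/1255 ≈ 0.062948.
d = −(3/4) ln(1 − 4p/3) = −0.75 ln(1 − 0.083931) = −0.75 ln(0.916069)
  = −0.75 × (-0.087664) = 0.065748 substitutions/site.
Under a molecular clock d = 2μt, so t = d/(2μ) = 0.065748 / (2 × 8.1 × 10^-8) = 0.41 million years.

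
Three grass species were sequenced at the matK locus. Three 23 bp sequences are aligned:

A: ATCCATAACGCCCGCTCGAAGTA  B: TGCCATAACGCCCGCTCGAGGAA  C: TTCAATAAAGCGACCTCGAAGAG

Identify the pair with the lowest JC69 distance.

A–B: 4/23 differ, p = 0.174, d = 0.198.
A–C: 8/23 differ, p = 0.348, d = 0.467.
B–C: 8/23 differ, p = 0.348, d = 0.467.
The smallest distance is between A and B.

A and B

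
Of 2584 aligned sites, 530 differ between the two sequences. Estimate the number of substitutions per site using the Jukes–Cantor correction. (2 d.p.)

p = 530/2584 ≈ 0.205108.
d = −(3/4) ln(1 − 4p/3) = −0.75 ln(1 − 0.273477) = −0.75 ln(0.726523)
  = −0.75 × (-0.319485) = 0.239614 substitutions/site.

0.24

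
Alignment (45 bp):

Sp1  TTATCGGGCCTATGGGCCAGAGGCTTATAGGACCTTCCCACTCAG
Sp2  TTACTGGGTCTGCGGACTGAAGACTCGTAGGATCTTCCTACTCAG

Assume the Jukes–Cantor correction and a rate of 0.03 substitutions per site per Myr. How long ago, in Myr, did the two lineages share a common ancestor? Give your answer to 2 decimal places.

The sequences differ at 14 of 45 sites, so p = 14/45 ≈ 0.311111.
d = −(3/4) ln(1 − 4p/3) = −0.75 ln(1 − 0.414815) = −0.75 ln(0.585185)
  = −0.75 × (-0.535827) = 0.401870 substitutions/site.
Under a molecular clock d = 2μt, so t = d/(2μ) = 0.401870 / (2 × 0.03) = 6.70 Myr.

6.70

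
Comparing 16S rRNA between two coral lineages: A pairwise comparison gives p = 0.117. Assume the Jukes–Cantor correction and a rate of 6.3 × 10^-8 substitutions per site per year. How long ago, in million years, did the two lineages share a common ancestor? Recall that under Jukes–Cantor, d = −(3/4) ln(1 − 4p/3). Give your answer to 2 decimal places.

d = −(3/4) ln(1 − 4p/3) = −0.75 ln(1 − 0.156) = −0.75 ln(0.844)
  = −0.75 × (-0.169603) = 0.127202 substitutions/site.
Under a molecular clock d = 2μt, so t = d/(2μ) = 0.127202 / (2 × 6.3 × 10^-8) = 1.01 million years.

1.01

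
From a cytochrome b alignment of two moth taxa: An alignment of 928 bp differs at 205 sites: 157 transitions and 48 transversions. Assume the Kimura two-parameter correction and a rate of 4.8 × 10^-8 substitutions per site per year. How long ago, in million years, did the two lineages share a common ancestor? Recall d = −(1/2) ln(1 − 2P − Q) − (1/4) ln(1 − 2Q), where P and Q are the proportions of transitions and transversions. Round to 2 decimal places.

2.86

P = 157/928 ≈ 0.169181 and Q = 48/928 ≈ 0.051724.
Under the Kimura two-parameter model, d = −½ ln(1 − 2P − Q) − ¼ ln(1 − 2Q).
1 − 2P − Q = 0.609914, giving −½ ln(0.609914) = 0.247219.
1 − 2Q = 0.896552, giving −¼ ln(0.896552) = 0.027300.
d = 0.247219 + 0.027300 = 0.274519.
Under a molecular clock d = 2μt, so t = d/(2μ) = 0.274519 / (2 × 4.8 × 10^-8) = 2.86 million years.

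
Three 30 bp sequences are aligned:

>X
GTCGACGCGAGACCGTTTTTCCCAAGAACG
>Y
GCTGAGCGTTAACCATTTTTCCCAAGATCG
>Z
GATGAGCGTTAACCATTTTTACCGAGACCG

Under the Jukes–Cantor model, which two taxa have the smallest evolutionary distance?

Y and Z

X–Y: 10/30 differ, p = 0.333, d = 0.441.
X–Z: 12/30 differ, p = 0.400, d = 0.572.
Y–Z: 4/30 differ, p = 0.133, d = 0.147.
The smallest distance is between Y and Z.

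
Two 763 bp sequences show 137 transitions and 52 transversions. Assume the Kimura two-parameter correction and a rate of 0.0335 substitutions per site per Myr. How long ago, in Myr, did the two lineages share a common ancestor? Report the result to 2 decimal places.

P = 137/763 ≈ 0.179554 and Q = 52/763 ≈ 0.068152.
Under the Kimura two-parameter model, d = −½ ln(1 − 2P − Q) − ¼ ln(1 − 2Q).
1 − 2P − Q = 0.57274, giving −½ ln(0.57274) = 0.278662.
1 − 2Q = 0.863696, giving −¼ ln(0.863696) = 0.036634.
d = 0.278662 + 0.036634 = 0.315296.
Under a molecular clock d = 2μt, so t = d/(2μ) = 0.315296 / (2 × 0.0335) = 4.71 Myr.

4.71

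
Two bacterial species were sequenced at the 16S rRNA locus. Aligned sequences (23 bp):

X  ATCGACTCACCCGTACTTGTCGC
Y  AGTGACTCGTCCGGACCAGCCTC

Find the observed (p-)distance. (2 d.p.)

The sequences differ at 9 of 23 positions (sites 2, 3, 9, 10, 14, 17, 18, 20, 22).
p = 9/23 = 0.391304… ≈ 0.39 (to 2 d.p.).

0.39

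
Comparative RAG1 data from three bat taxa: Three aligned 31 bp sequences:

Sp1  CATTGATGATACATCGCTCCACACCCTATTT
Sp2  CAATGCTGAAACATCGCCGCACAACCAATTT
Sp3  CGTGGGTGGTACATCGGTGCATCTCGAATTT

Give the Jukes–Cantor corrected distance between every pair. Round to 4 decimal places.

d(Sp1,Sp2) = 0.2687, d(Sp1,Sp3) = 0.4806, d(Sp2,Sp3) = 0.5445

Sp1–Sp2: 7/31 sites differ → p ≈ 0.225806, d = −0.75 ln(1 − 0.301075) = 0.268659 ≈ 0.2687.
Sp1–Sp3: 11/31 sites differ → p ≈ 0.354839, d = −0.75 ln(1 − 0.473119) = 0.480585 ≈ 0.4806.
Sp2–Sp3: 12/31 sites differ → p ≈ 0.387097, d = −0.75 ln(1 − 0.516129) = 0.544453 ≈ 0.5445.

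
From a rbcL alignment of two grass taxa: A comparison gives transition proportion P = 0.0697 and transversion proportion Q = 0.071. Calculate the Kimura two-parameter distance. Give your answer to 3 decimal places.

Under the Kimura two-parameter model, d = −½ ln(1 − 2P − Q) − ¼ ln(1 − 2Q).
1 − 2P − Q = 0.7896, giving −½ ln(0.7896) = 0.118114.
1 − 2Q = 0.858, giving −¼ ln(0.858) = 0.038288.
d = 0.118114 + 0.038288 = 0.156402.

0.156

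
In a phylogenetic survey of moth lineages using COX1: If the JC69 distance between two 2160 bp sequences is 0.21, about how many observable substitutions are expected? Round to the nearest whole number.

Invert JC69: p = (3/4)(1 − e^(−4d/3)) = 0.75 × (1 − e^(-0.28)) = 0.75 × (1 − 0.755784) = 0.183162.
Expected differing sites = pL ≈ 0.183162 × 2160 = 395.62992 ≈ 396.

396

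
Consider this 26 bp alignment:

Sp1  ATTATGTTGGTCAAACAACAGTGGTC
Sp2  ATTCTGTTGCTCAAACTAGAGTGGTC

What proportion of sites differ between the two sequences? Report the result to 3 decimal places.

0.154

The sequences differ at 4 of 26 positions (sites 4, 10, 17, 19).
p = 4/26 = 0.153846… ≈ 0.154 (to 3 d.p.).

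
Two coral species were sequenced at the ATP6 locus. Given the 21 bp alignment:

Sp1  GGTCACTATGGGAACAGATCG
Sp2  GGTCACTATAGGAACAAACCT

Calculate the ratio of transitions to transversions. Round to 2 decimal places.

3.00

Transitions are A↔G and C↔T; transversions are all other mismatches.
Transitions: 3. Transversions: 1.
R = 3/1 = 3.00.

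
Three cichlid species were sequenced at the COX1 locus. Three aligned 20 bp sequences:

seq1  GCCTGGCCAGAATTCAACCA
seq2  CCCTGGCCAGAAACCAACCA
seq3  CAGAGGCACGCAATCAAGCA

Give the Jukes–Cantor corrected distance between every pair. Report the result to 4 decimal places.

seq1–seq2: 3/20 sites differ → p = 0.15, d = −0.75 ln(1 − 0.2) = 0.167358 ≈ 0.1674.
seq1–seq3: 9/20 sites differ → p = 0.45, d = −0.75 ln(1 − 0.6) = 0.687218 ≈ 0.6872.
seq2–seq3: 8/20 sites differ → p = 0.4, d = −0.75 ln(1 − 0.533333) = 0.571605 ≈ 0.5716.

d(seq1,seq2) = 0.1674, d(seq1,seq3) = 0.6872, d(seq2,seq3) = 0.5716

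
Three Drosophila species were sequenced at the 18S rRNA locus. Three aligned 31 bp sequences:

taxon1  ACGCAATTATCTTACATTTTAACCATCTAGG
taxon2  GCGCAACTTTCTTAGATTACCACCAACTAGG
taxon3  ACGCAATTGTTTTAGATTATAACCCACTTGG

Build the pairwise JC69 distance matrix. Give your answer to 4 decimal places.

d(taxon1,taxon2) = 0.3163, d(taxon1,taxon3) = 0.2687, d(taxon2,taxon3) = 0.3163

taxon1–taxon2: 8/31 sites differ → p ≈ 0.258065, d = −0.75 ln(1 − 0.344087) = 0.316295 ≈ 0.3163.
taxon1–taxon3: 7/31 sites differ → p ≈ 0.225806, d = −0.75 ln(1 − 0.301075) = 0.268659 ≈ 0.2687.
taxon2–taxon3: 8/31 sites differ → p ≈ 0.258065, d = −0.75 ln(1 − 0.344087) = 0.316295 ≈ 0.3163.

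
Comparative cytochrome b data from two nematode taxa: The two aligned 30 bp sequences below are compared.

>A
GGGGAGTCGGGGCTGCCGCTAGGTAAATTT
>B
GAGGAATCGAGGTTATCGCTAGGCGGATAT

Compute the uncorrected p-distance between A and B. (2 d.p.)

The sequences differ at 10 of 30 positions (sites 2, 6, 10, 13, 15, 16, 24, 25, 26, 29).
p = 10/30 = 0.333333… ≈ 0.33 (to 2 d.p.).

0.33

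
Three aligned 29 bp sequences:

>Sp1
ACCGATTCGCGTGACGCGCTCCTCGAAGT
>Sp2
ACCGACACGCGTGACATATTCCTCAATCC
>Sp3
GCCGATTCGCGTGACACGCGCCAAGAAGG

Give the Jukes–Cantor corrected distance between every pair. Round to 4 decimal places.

d(Sp1,Sp2) = 0.4618, d(Sp1,Sp3) = 0.2421, d(Sp2,Sp3) = 0.6829

Sp1–Sp2: 10/29 sites differ → p ≈ 0.344828, d = −0.75 ln(1 − 0.459771) = 0.461822 ≈ 0.4618.
Sp1–Sp3: 6/29 sites differ → p ≈ 0.206897, d = −0.75 ln(1 − 0.275863) = 0.242081 ≈ 0.2421.
Sp2–Sp3: 13/29 sites differ → p ≈ 0.448276, d = −0.75 ln(1 − 0.597701) = 0.682920 ≈ 0.6829.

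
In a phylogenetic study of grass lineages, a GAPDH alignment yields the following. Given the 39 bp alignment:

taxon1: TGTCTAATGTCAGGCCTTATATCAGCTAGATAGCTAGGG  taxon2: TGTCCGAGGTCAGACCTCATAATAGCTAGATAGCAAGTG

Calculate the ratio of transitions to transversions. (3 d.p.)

Transitions are A↔G and C↔T; transversions are all other mismatches.
Transitions: 5. Transversions: 4.
R = 5/4 = 1.250.

1.250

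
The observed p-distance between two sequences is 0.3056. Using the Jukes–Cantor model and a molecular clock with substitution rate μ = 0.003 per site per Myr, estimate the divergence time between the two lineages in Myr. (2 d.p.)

d = −(3/4) ln(1 − 4p/3) = −0.75 ln(1 − 0.407467) = −0.75 ln(0.592533)
  = −0.75 × (-0.523349) = 0.392512 substitutions/site.
Under a molecular clock d = 2μt, so t = d/(2μ) = 0.392512 / (2 × 0.003) = 65.42 Myr.

65.42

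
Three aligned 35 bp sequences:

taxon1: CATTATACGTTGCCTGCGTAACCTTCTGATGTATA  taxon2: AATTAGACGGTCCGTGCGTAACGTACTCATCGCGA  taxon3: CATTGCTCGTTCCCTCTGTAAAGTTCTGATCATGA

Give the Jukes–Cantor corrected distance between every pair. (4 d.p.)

taxon1–taxon2: 12/35 sites differ → p ≈ 0.342857, d = −0.75 ln(1 − 0.457143) = 0.458182 ≈ 0.4582.
taxon1–taxon3: 12/35 sites differ → p ≈ 0.342857, d = −0.75 ln(1 − 0.457143) = 0.458182 ≈ 0.4582.
taxon2–taxon3: 13/35 sites differ → p ≈ 0.371429, d = −0.75 ln(1 − 0.495239) = 0.512753 ≈ 0.5128.

d(taxon1,taxon2) = 0.4582, d(taxon1,taxon3) = 0.4582, d(taxon2,taxon3) = 0.5128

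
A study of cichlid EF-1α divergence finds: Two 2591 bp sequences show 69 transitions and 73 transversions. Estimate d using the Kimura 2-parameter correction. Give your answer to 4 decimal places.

P = 69/2591 ≈ 0.026631 and Q = 73/2591 ≈ 0.028174.
Under the Kimura two-parameter model, d = −½ ln(1 − 2P − Q) − ¼ ln(1 − 2Q).
1 − 2P − Q = 0.918564, giving −½ ln(0.918564) = 0.042472.
1 − 2Q = 0.943652, giving −¼ ln(0.943652) = 0.014499.
d = 0.042472 + 0.014499 = 0.056971.

0.0570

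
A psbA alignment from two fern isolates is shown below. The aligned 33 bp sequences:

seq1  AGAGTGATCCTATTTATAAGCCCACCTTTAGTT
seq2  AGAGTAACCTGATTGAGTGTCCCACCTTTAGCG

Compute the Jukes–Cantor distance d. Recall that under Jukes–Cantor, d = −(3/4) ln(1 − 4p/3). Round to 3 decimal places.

0.441

The sequences differ at 11 of 33 sites, so p = 11/33 ≈ 0.333333.
d = −(3/4) ln(1 − 4p/3) = −0.75 ln(1 − 0.444444) = −0.75 ln(0.555556)
  = −0.75 × (-0.587786) = 0.440840 substitutions/site.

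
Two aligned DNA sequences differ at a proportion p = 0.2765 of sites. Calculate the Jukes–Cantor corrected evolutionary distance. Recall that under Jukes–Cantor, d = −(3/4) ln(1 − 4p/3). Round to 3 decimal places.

0.345

d = −(3/4) ln(1 − 4p/3) = −0.75 ln(1 − 0.368667) = −0.75 ln(0.631333)
  = −0.75 × (-0.459922) = 0.344942 substitutions/site.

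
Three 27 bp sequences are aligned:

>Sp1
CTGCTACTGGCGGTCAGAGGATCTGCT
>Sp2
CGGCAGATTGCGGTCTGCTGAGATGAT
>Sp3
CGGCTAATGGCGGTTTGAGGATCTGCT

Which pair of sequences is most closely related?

Sp1–Sp2: 11/27 differ, p = 0.407, d = 0.588.
Sp1–Sp3: 4/27 differ, p = 0.148, d = 0.165.
Sp2–Sp3: 9/27 differ, p = 0.333, d = 0.441.
The smallest distance is between Sp1 and Sp3.

Sp1 and Sp3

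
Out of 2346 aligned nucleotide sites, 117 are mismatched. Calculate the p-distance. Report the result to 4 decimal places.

0.0499

p = 117/2346 = 0.049872… ≈ 0.0499 (to 4 d.p.).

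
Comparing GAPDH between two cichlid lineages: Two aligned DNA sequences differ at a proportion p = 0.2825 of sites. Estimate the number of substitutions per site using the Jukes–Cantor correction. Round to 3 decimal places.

0.355

d = −(3/4) ln(1 − 4p/3) = −0.75 ln(1 − 0.376667) = −0.75 ln(0.623333)
  = −0.75 × (-0.472674) = 0.354506 substitutions/site.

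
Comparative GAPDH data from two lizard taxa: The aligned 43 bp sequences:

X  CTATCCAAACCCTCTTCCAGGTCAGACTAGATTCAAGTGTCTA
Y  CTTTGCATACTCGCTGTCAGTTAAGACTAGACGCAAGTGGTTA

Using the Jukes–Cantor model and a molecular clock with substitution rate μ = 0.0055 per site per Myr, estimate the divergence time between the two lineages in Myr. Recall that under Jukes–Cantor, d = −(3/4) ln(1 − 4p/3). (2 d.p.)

35.18

The sequences differ at 13 of 43 sites, so p = 13/43 ≈ 0.302326.
d = −(3/4) ln(1 − 4p/3) = −0.75 ln(1 − 0.403101) = −0.75 ln(0.596899)
  = −0.75 × (-0.516007) = 0.387005 substitutions/site.
Under a molecular clock d = 2μt, so t = d/(2μ) = 0.387005 / (2 × 0.0055) = 35.18 Myr.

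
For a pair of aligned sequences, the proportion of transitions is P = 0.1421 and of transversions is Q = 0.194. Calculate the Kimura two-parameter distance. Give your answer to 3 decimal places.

0.448

Under the Kimura two-parameter model, d = −½ ln(1 − 2P − Q) − ¼ ln(1 − 2Q).
1 − 2P − Q = 0.5218, giving −½ ln(0.5218) = 0.325235.
1 − 2Q = 0.612, giving −¼ ln(0.612) = 0.122756.
d = 0.325235 + 0.122756 = 0.447991.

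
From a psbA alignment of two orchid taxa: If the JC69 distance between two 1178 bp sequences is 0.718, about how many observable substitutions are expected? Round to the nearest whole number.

544

Invert JC69: p = (3/4)(1 − e^(−4d/3)) = 0.75 × (1 − e^(-0.957333)) = 0.75 × (1 − 0.383915) = 0.462064.
Expected differing sites = pL ≈ 0.462064 × 1178 = 544.311392 ≈ 544.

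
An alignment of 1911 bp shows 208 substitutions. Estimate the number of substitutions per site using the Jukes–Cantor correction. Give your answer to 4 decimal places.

p = 208/1911 ≈ 0.108844.
d = −(3/4) ln(1 − 4p/3) = −0.75 ln(1 − 0.145125) = −0.75 ln(0.854875)
  = −0.75 × (-0.156800) = 0.117600 substitutions/site.

0.1176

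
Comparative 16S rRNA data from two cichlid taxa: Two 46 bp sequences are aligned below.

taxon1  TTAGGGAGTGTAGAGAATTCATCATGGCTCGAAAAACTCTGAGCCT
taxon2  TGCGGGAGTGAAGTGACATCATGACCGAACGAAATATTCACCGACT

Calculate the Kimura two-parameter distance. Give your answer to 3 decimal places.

0.530

Of 46 sites, 2 differences are transitions and 15 are transversions, so P = 2/46 ≈ 0.043478 and Q = 15/46 ≈ 0.326087.
Under the Kimura two-parameter model, d = −½ ln(1 − 2P − Q) − ¼ ln(1 − 2Q).
1 − 2P − Q = 0.586957, giving −½ ln(0.586957) = 0.266402.
1 − 2Q = 0.347826, giving −¼ ln(0.347826) = 0.264013.
d = 0.266402 + 0.264013 = 0.530415.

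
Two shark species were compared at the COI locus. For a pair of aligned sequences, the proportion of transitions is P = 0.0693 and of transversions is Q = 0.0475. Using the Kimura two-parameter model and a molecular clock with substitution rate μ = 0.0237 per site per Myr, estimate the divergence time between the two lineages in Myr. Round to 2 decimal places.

2.70

Under the Kimura two-parameter model, d = −½ ln(1 − 2P − Q) − ¼ ln(1 − 2Q).
1 − 2P − Q = 0.8139, giving −½ ln(0.8139) = 0.102959.
1 − 2Q = 0.905, giving −¼ ln(0.905) = 0.024955.
d = 0.102959 + 0.024955 = 0.127914.
Under a molecular clock d = 2μt, so t = d/(2μ) = 0.127914 / (2 × 0.0237) = 2.70 Myr.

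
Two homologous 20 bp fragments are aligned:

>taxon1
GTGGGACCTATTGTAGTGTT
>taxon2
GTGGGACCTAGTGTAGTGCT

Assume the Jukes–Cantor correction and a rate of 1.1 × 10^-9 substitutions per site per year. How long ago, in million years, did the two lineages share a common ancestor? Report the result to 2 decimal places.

The sequences differ at 2 of 20 sites (11, 19), so p = 2/20 = 0.1.
d = −(3/4) ln(1 − 4p/3) = −0.75 ln(1 − 0.133333) = −0.75 ln(0.866667)
  = −0.75 × (-0.143100) = 0.107325 substitutions/site.
Under a molecular clock d = 2μt, so t = d/(2μ) = 0.107325 / (2 × 1.1 × 10^-9) = 48.78 million years.

48.78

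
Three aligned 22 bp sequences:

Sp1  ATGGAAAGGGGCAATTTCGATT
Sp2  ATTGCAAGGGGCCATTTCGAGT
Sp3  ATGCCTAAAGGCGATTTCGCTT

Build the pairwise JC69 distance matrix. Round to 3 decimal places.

Sp1–Sp2: 4/22 sites differ → p ≈ 0.181818, d = −0.75 ln(1 − 0.242424) = 0.208224 ≈ 0.208.
Sp1–Sp3: 7/22 sites differ → p ≈ 0.318182, d = −0.75 ln(1 − 0.424243) = 0.414052 ≈ 0.414.
Sp2–Sp3: 8/22 sites differ → p ≈ 0.363636, d = −0.75 ln(1 − 0.484848) = 0.497470 ≈ 0.497.

d(Sp1,Sp2) = 0.208, d(Sp1,Sp3) = 0.414, d(Sp2,Sp3) = 0.497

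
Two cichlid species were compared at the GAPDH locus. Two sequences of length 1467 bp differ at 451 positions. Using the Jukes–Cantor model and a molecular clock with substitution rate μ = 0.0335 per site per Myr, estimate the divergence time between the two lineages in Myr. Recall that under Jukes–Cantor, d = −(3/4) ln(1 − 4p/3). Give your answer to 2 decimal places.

5.90

p = 451/1467 ≈ 0.30743.
d = −(3/4) ln(1 − 4p/3) = −0.75 ln(1 − 0.409907) = −0.75 ln(0.590093)
  = −0.75 × (-0.527475) = 0.395606 substitutions/site.
Under a molecular clock d = 2μt, so t = d/(2μ) = 0.395606 / (2 × 0.0335) = 5.90 Myr.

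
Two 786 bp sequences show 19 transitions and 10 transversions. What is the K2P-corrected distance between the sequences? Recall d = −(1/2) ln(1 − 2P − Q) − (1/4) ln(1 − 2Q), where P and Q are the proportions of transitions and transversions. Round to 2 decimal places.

0.04

P = 19/786 ≈ 0.024173 and Q = 10/786 ≈ 0.012723.
Under the Kimura two-parameter model, d = −½ ln(1 − 2P − Q) − ¼ ln(1 − 2Q).
1 − 2P − Q = 0.938931, giving −½ ln(0.938931) = 0.031507.
1 − 2Q = 0.974554, giving −¼ ln(0.974554) = 0.006444.
d = 0.031507 + 0.006444 = 0.037951.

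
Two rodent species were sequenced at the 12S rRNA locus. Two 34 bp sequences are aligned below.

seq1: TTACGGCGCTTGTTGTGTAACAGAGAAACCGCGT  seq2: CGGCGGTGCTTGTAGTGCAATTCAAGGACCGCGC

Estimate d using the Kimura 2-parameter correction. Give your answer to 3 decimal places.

0.588

Of 34 sites, 9 differences are transitions and 4 are transversions, so P = 9/34 ≈ 0.264706 and Q = 4/34 ≈ 0.117647.
Under the Kimura two-parameter model, d = −½ ln(1 − 2P − Q) − ¼ ln(1 − 2Q).
1 − 2P − Q = 0.352941, giving −½ ln(0.352941) = 0.520727.
1 − 2Q = 0.764706, giving −¼ ln(0.764706) = 0.067066.
d = 0.520727 + 0.067066 = 0.587793.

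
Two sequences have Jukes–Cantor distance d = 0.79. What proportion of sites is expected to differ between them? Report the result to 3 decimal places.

p = (3/4)(1 − e^(−4d/3)) = 0.75 × (1 − e^(-1.053333)) = 0.75 × (1 − 0.348773) = 0.488420.

0.488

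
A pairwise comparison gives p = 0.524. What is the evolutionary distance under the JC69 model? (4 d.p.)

0.8997

d = −(3/4) ln(1 − 4p/3) = −0.75 ln(1 − 0.698667) = −0.75 ln(0.301333)
  = −0.75 × (-1.199539) = 0.899654 substitutions/site.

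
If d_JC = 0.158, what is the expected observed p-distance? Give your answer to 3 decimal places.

p = (3/4)(1 − e^(−4d/3)) = 0.75 × (1 − e^(-0.210667)) = 0.75 × (1 − 0.810044) = 0.142467.

0.142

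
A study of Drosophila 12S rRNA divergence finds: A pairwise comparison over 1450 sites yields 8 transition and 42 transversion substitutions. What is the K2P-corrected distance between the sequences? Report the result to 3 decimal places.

0.035

P = 8/1450 ≈ 0.005517 and Q = 42/1450 ≈ 0.028966.
Under the Kimura two-parameter model, d = −½ ln(1 − 2P − Q) − ¼ ln(1 − 2Q).
1 − 2P − Q = 0.96, giving −½ ln(0.96) = 0.020411.
1 − 2Q = 0.942068, giving −¼ ln(0.942068) = 0.014919.
d = 0.020411 + 0.014919 = 0.035330.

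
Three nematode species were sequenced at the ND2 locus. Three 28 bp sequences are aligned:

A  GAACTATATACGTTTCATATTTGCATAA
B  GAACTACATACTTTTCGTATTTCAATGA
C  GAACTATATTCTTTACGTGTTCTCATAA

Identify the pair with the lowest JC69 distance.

A and B

A–B: 6/28 differ, p = 0.214, d = 0.252.
A–C: 7/28 differ, p = 0.250, d = 0.304.
B–C: 8/28 differ, p = 0.286, d = 0.360.
The smallest distance is between A and B.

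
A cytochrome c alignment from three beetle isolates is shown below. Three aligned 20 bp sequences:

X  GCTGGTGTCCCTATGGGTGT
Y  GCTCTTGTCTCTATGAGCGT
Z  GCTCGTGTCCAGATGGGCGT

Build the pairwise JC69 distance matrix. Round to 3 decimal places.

X–Y: 5/20 sites differ → p = 0.25, d = −0.75 ln(1 − 0.333333) = 0.304098 ≈ 0.304.
X–Z: 4/20 sites differ → p = 0.2, d = −0.75 ln(1 − 0.266667) = 0.232617 ≈ 0.233.
Y–Z: 5/20 sites differ → p = 0.25, d = −0.75 ln(1 − 0.333333) = 0.304098 ≈ 0.304.

d(X,Y) = 0.304, d(X,Z) = 0.233, d(Y,Z) = 0.304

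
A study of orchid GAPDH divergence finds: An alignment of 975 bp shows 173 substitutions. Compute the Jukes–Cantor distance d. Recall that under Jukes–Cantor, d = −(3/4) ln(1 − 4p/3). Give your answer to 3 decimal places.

p = 173/975 ≈ 0.177436.
d = −(3/4) ln(1 − 4p/3) = −0.75 ln(1 − 0.236581) = −0.75 ln(0.763419)
  = −0.75 × (-0.269948) = 0.202461 substitutions/site.

0.202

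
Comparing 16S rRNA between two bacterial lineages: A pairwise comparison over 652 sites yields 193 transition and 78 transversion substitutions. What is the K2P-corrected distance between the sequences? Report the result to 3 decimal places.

P = 193/652 ≈ 0.296012 and Q = 78/652 ≈ 0.119632.
Under the Kimura two-parameter model, d = −½ ln(1 − 2P − Q) − ¼ ln(1 − 2Q).
1 − 2P − Q = 0.288344, giving −½ ln(0.288344) = 0.621801.
1 − 2Q = 0.760736, giving −¼ ln(0.760736) = 0.068367.
d = 0.621801 + 0.068367 = 0.690168.

0.690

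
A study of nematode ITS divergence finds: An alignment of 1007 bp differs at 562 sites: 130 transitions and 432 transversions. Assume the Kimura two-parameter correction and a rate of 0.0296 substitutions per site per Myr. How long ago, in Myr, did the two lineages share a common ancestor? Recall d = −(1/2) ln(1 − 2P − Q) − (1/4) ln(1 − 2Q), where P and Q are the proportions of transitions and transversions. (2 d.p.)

P = 130/1007 ≈ 0.129096 and Q = 432/1007 ≈ 0.428997.
Under the Kimura two-parameter model, d = −½ ln(1 − 2P − Q) − ¼ ln(1 − 2Q).
1 − 2P − Q = 0.312811, giving −½ ln(0.312811) = 0.581078.
1 − 2Q = 0.142006, giving −¼ ln(0.142006) = 0.487971.
d = 0.581078 + 0.487971 = 1.069049.
Under a molecular clock d = 2μt, so t = d/(2μ) = 1.069049 / (2 × 0.0296) = 18.06 Myr.

18.06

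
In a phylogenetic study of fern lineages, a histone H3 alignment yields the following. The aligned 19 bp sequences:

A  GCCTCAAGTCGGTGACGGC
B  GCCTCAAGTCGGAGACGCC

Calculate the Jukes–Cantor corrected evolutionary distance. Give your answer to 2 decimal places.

0.11

The sequences differ at 2 of 19 sites (13, 18), so p = 2/19 ≈ 0.105263.
d = −(3/4) ln(1 − 4p/3) = −0.75 ln(1 − 0.140351) = −0.75 ln(0.859649)
  = −0.75 × (-0.151231) = 0.113423 substitutions/site.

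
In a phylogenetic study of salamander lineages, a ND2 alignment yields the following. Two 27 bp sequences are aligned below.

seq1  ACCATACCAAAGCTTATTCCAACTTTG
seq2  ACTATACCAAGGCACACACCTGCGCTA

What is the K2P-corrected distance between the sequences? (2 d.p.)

0.64

Of 27 sites, 7 differences are transitions and 4 are transversions, so P = 7/27 ≈ 0.259259 and Q = 4/27 ≈ 0.148148.
Under the Kimura two-parameter model, d = −½ ln(1 − 2P − Q) − ¼ ln(1 − 2Q).
1 − 2P − Q = 0.333334, giving −½ ln(0.333334) = 0.549305.
1 − 2Q = 0.703704, giving −¼ ln(0.703704) = 0.087849.
d = 0.549305 + 0.087849 = 0.637154.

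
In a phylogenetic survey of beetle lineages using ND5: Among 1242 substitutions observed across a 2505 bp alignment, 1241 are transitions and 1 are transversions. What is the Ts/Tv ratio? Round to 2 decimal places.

1241.00

R = 1241/1 = 1241.00.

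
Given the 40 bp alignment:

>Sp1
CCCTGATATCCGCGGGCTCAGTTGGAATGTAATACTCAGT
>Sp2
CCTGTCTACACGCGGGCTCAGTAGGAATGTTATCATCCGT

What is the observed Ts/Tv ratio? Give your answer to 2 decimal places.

0.22

Transitions are A↔G and C↔T; transversions are all other mismatches.
Transitions: 2. Transversions: 9.
R = 2/9 = 0.222222… ≈ 0.22 (to 2 d.p.).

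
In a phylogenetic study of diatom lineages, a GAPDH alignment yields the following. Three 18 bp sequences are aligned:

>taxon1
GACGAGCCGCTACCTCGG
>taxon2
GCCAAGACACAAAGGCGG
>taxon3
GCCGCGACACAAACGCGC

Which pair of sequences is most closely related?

taxon1–taxon2: 8/18 differ, p = 0.444, d = 0.673.
taxon1–taxon3: 8/18 differ, p = 0.444, d = 0.673.
taxon2–taxon3: 4/18 differ, p = 0.222, d = 0.264.
The smallest distance is between taxon2 and taxon3.

taxon2 and taxon3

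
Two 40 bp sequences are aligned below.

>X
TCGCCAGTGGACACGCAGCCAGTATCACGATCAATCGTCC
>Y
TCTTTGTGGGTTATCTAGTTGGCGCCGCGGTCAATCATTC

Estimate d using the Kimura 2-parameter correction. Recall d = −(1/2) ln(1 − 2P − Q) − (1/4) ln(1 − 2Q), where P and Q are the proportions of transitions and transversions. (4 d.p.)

1.3671

Of 40 sites, 16 differences are transitions and 5 are transversions, so P = 16/40 = 0.4 and Q = 5/40 = 0.125.
Under the Kimura two-parameter model, d = −½ ln(1 − 2P − Q) − ¼ ln(1 − 2Q).
1 − 2P − Q = 0.075, giving −½ ln(0.075) = 1.295134.
1 − 2Q = 0.75, giving −¼ ln(0.75) = 0.071921.
d = 1.295134 + 0.071921 = 1.367055.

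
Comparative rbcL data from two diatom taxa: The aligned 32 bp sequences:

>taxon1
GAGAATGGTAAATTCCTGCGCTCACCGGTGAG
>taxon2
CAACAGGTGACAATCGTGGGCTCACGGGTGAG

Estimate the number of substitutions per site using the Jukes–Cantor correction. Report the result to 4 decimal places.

The sequences differ at 11 of 32 sites, so p = 11/32 = 0.34375.
d = −(3/4) ln(1 − 4p/3) = −0.75 ln(1 − 0.458333) = −0.75 ln(0.541667)
  = −0.75 × (-0.613104) = 0.459828 substitutions/site.

0.4598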